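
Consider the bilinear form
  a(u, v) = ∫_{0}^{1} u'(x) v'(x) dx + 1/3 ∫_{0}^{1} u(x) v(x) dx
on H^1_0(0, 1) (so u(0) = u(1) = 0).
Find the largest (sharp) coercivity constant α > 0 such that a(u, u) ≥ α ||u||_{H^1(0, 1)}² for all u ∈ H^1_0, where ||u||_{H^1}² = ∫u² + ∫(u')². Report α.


α = (1/3 + π^2)/(1 + π^2)

Coercivity of a(·,·) on H^1_0(0, 1) means a(u, u) ≥ α ||u||_{H^1}² for every u ∈ H^1_0.
The interval has length L = 1, and Poincaré/coercivity depend only on L. Here a(u, u) = ∫(u')² + (1/3)·∫u².
Here 0 < c = 1/3 < 1. The condition a(u,u) ≥ α||u||_{H^1}² reads (1−α)∫(u')² ≥ (α−c)∫u². Any admissible α is ≤ 1 (rapidly oscillating u have ∫u²/∫(u')² → 0), and α = 1 would force 0 ≥ (1−c)∫u², impossible since c < 1; so 1−α > 0. By the sharp Poincaré inequality on H^1_0 of an interval of length L, ∫(u')² ≥ (π/L)²∫u² with equality for the first sine mode sin(π(x−x₀)/L) (x₀ the left endpoint), so the inequality holds for all u iff (1−α)(π/L)² ≥ α − c, i.e. α ≤ ((π/L)² + c)/((π/L)² + 1) = (1 + c(L/π)²)/(1 + (L/π)²). With (π/L)² = π^2 and c = 1/3, the largest admissible constant is α = ((π/L)² + c)/((π/L)² + 1).
Simplifying, α = (1/3 + π^2)/(1 + π^2).


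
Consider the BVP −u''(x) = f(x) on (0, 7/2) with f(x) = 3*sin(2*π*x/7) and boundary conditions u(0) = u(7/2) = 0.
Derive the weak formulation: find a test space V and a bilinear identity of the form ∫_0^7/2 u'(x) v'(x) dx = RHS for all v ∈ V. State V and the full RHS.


V = H^1_0(0, 7/2) (so v(0) = v(7/2) = 0); weak form: ∫_0^7/2 u'v' dx = ∫_0^7/2 (3*sin(2*π*x/7)) v dx for all v ∈ V.

Multiply both sides by a test function v and integrate from 0 to 7/2:
  ∫_0^7/2 −u''(x) v(x) dx = ∫_0^7/2 f(x) v(x) dx.
Integrate the LHS by parts once:
  ∫_0^7/2 −u'' v dx = −[u'(x) v(x)]_0^7/2 + ∫_0^7/2 u'(x) v'(x) dx.
Thus ∫_0^7/2 u'(x) v'(x) dx = ∫_0^7/2 f(x) v(x) dx + [u'(x) v(x)]_0^7/2.
Choose V so that boundary terms are either known or forced to vanish.
u is Dirichlet: u(0) = u(7/2) = 0. Let V = H^1_0(0, 7/2); then v(0) = v(7/2) = 0, and [u' v]_0^7/2 = 0.
Weak formulation: find u (satisfying any essential BC) such that ∫_0^7/2 u'(x) v'(x) dx = ∫_0^7/2 f v dx for all v ∈ V.
Substituting f(x) = 3*sin(2*π*x/7), the right-hand side is ∫_0^7/2 (3*sin(2*π*x/7)) v dx.


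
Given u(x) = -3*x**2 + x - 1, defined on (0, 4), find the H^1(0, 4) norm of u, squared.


||u||_{H^1}^2 = 34088/15

The H^1 norm (squared) on an interval (0, L) is
  ||u||_{H^1}^2 = ∫_0^L u(x)^2 dx + ∫_0^L u'(x)^2 dx.
Compute u'(x) = 1 - 6*x.
Then u(x)^2 = 9*x**4 - 6*x**3 + 7*x**2 - 2*x + 1 and u'(x)^2 = 36*x**2 - 12*x + 1.
Integrate each monomial from 0 to 4 using ∫_0^4 c·x^n dx = c·4^(n+1)/(n+1):
  ∫_0^4 u(x)^2 dx = ∫_0^4 (9*x^4 - 6*x^3 + 7*x^2 - 2*x + 1) dx. Term by term:
    ∫_0^4 9*x^4 dx = 9216/5;  ∫_0^4 -6*x^3 dx = -384;  ∫_0^4 7*x^2 dx = 448/3;
    ∫_0^4 -2*x dx = -16;  ∫_0^4 1 dx = 4.
  Sum: 9216/5 − 384 + 448/3 − 16 + 4 = 23948/15.
  ∫_0^4 u'(x)^2 dx = ∫_0^4 (36*x^2 - 12*x + 1) dx. Term by term:
    ∫_0^4 36*x^2 dx = 768;  ∫_0^4 -12*x dx = -96;  ∫_0^4 1 dx = 4.
  Sum: 768 − 96 + 4 = 676.
Adding: ||u||_{H^1}^2 = 23948/15 + 676 = 34088/15.


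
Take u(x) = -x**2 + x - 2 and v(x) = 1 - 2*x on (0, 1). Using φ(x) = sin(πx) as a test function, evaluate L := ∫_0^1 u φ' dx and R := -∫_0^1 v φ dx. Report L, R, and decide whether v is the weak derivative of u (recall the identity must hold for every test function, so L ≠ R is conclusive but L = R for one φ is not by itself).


LHS = 0, RHS = 0. Yes, v = u' weakly.

u(x) = -x**2 + x - 2, classical derivative u'(x) = 1 - 2*x.
φ(x) = sin(πx), so φ'(x) = π*cos(π*x).
Note φ(0) = φ(1) = 0, so the boundary term u·φ vanishes.
LHS = ∫_0^1 u(x) φ'(x) dx = ∫_0^1 (-π*x^2*cos(π*x) + π*x*cos(π*x) - 2*π*cos(π*x)) dx. Term by term:
  ∫_0^1 -2*π*cos(π*x) dx = 0;  ∫_0^1 π*x*cos(π*x) dx = -2/π;  ∫_0^1 -π*x^2*cos(π*x) dx = 2/π.
Sum: 0 − 2/π + 2/π = 0.
So LHS = 0.
∫_0^1 v(x) φ(x) dx = ∫_0^1 (-2*x*sin(π*x) + sin(π*x)) dx. Term by term:
  ∫_0^1 -2*x*sin(π*x) dx = -2/π;  ∫_0^1 sin(π*x) dx = 2/π.
Sum: -2/π + 2/π = 0.
So RHS = -∫_0^1 v(x) φ(x) dx = 0.
LHS = RHS, so the identity holds for this test φ.
Moreover u is smooth here and v(x) = u'(x) = 1 - 2*x pointwise, so the identity holds for every test function. Hence v is the weak derivative of u.


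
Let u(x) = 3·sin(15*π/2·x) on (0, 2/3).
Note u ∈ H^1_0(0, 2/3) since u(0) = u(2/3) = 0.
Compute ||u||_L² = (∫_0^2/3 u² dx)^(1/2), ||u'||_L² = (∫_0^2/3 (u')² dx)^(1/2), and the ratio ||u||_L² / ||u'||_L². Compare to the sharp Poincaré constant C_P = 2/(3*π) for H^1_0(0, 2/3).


||u||_L² / ||u'||_L² = 2/(15*π) < C_P = 2/(3*π).

u(x) = 3·sin(15*π/2·x), so u'(x) = 45*π*cos(15*π*x/2)/2.
Writing u(x) = A·sin(kπx/L) with A = 3 and k = 5, use ∫_0^L sin²(kπx/L) dx = L/2 and ∫_0^L cos²(kπx/L) dx = L/2.
u² = 9·sin²(15*π/2·x) and (u')² = 2025*π^2/4·cos²(15*π/2·x), and each of sin², cos² integrates to L/2 = 1/3 over (0, 2/3).
∫_0^2/3 u² dx = 3, so ||u||_L² = sqrt(3).
∫_0^2/3 (u')² dx = 675*π^2/4, so ||u'||_L² = 15*sqrt(3)*π/2.
Ratio ||u||_L² / ||u'||_L² = 2/(15*π).
Sharp Poincaré constant on H^1_0(0, 2/3) is C_P = L/π = 2/(3*π), achieved by sin(3*π/2·x).
This is the k = 5 harmonic; the ratio L/(kπ) is strictly less than C_P = L/π, consistent with the sharp inequality ||u||_L² ≤ C_P ||u'||_L².


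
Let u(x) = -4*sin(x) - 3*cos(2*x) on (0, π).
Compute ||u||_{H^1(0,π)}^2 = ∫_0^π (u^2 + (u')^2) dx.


||u||_{H^1(0,π)}^2 = -80 + 77*π/2

u'(x) = 6*sin(2*x) - 4*cos(x).
Expand u² and (u')² and integrate term by term on (0, π), using: for integers n ≥ 1, ∫_0^π sin²(nx) dx = ∫_0^π cos²(nx) dx = π/2; for n ≠ n', ∫_0^π sin(nx)sin(n'x) dx = ∫_0^π cos(nx)cos(n'x) dx = 0; and by product-to-sum, ∫_0^π sin(nx)cos(n'x) dx = ½∫_0^π [sin((n+n')x) + sin((n−n')x)] dx, which is 0 when n+n' is even and 2n/(n²−n'²) when n+n' is odd (it need not vanish on (0, π)).
  u² squared terms: (-4)²·∫sin(x)² dx = 16·π/2 = 8*π;  (-3)²·∫cos(2x)² dx = 9·π/2 = 9*π/2.
  u² cross terms: 2·(-4)·(-3)·∫sin(x)·cos(2x) dx = 24·(-2/3) = -16.
  So ∫_0^π u² dx = 8*π + 9*π/2 − 16 = -16 + 25*π/2.
  (u')² squared terms: (-4)²·∫cos(x)² dx = 16·π/2 = 8*π;  (6)²·∫sin(2x)² dx = 36·π/2 = 18*π.
  (u')² cross terms: 2·(-4)·(6)·∫cos(x)·sin(2x) dx = -48·(4/3) = -64.
  So ∫_0^π (u')² dx = 8*π + 18*π − 64 = -64 + 26*π.
||u||_{H^1}^2 = (-16 + 25*π/2) + (-64 + 26*π) = -80 + 77*π/2.


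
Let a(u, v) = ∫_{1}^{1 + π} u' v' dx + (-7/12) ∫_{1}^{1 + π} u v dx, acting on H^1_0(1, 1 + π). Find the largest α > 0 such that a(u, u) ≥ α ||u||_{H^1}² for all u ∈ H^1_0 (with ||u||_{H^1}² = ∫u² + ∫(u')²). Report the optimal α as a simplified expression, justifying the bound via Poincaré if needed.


α = 5/24

Coercivity of a(·,·) on H^1_0(1, 1 + π) means a(u, u) ≥ α ||u||_{H^1}² for every u ∈ H^1_0.
The interval has length L = π, and Poincaré/coercivity depend only on L. Here a(u, u) = ∫(u')² + (-7/12)·∫u².
Here c = -7/12 < 0 with |c| < (π/L)² = 1, so coercivity still holds. The condition a(u,u) ≥ α||u||_{H^1}² reads (1−α)∫(u')² ≥ (α−c)∫u². Any admissible α is ≤ 1 (rapidly oscillating u have ∫u²/∫(u')² → 0), and α = 1 would force 0 ≥ (1−c)∫u², impossible since c < 1; so 1−α > 0. By the sharp Poincaré inequality on H^1_0 of an interval of length L, ∫(u')² ≥ (π/L)²∫u² with equality for the first sine mode sin(π(x−x₀)/L) (x₀ the left endpoint), so the inequality holds for all u iff (1−α)(π/L)² ≥ α − c, i.e. α ≤ ((π/L)² + c)/((π/L)² + 1) = (1 + c(L/π)²)/(1 + (L/π)²). (Direct route, valid since c ≤ 0: Poincaré gives c∫u² ≥ c(L/π)²∫(u')², so a(u,u) ≥ (1 + c(L/π)²)∫(u')², while ||u||_{H^1}² ≤ (1 + (L/π)²)∫(u')²; dividing yields the same α.) With (π/L)² = 1 and c = -7/12, the largest admissible constant is α = ((π/L)² + c)/((π/L)² + 1).
Simplifying, α = 5/24.


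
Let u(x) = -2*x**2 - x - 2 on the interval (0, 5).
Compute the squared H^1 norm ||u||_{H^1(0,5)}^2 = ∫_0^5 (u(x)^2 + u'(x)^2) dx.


||u||_{H^1}^2 = 13025/3

The H^1 norm (squared) on an interval (0, L) is
  ||u||_{H^1}^2 = ∫_0^L u(x)^2 dx + ∫_0^L u'(x)^2 dx.
Compute u'(x) = -4*x - 1.
Then u(x)^2 = 4*x**4 + 4*x**3 + 9*x**2 + 4*x + 4 and u'(x)^2 = 16*x**2 + 8*x + 1.
Integrate each monomial from 0 to 5 using ∫_0^5 c·x^n dx = c·5^(n+1)/(n+1):
  ∫_0^5 u(x)^2 dx = ∫_0^5 (4*x^4 + 4*x^3 + 9*x^2 + 4*x + 4) dx. Term by term:
    ∫_0^5 4*x^4 dx = 2500;  ∫_0^5 4*x^3 dx = 625;  ∫_0^5 9*x^2 dx = 375;
    ∫_0^5 4*x dx = 50;  ∫_0^5 4 dx = 20.
  Sum: 2500 + 625 + 375 + 50 + 20 = 3570.
  ∫_0^5 u'(x)^2 dx = ∫_0^5 (16*x^2 + 8*x + 1) dx. Term by term:
    ∫_0^5 16*x^2 dx = 2000/3;  ∫_0^5 8*x dx = 100;  ∫_0^5 1 dx = 5.
  Sum: 2000/3 + 100 + 5 = 2315/3.
Adding: ||u||_{H^1}^2 = 3570 + 2315/3 = 13025/3.


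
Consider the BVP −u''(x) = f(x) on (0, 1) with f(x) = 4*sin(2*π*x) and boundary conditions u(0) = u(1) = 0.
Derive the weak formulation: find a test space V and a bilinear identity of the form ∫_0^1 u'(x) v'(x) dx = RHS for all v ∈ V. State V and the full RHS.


V = H^1_0(0, 1) (so v(0) = v(1) = 0); weak form: ∫_0^1 u'v' dx = ∫_0^1 (4*sin(2*π*x)) v dx for all v ∈ V.

Multiply both sides by a test function v and integrate from 0 to 1:
  ∫_0^1 −u''(x) v(x) dx = ∫_0^1 f(x) v(x) dx.
Integrate the LHS by parts once:
  ∫_0^1 −u'' v dx = −[u'(x) v(x)]_0^1 + ∫_0^1 u'(x) v'(x) dx.
Thus ∫_0^1 u'(x) v'(x) dx = ∫_0^1 f(x) v(x) dx + [u'(x) v(x)]_0^1.
Choose V so that boundary terms are either known or forced to vanish.
u is Dirichlet: u(0) = u(1) = 0. Let V = H^1_0(0, 1); then v(0) = v(1) = 0, and [u' v]_0^1 = 0.
Weak formulation: find u (satisfying any essential BC) such that ∫_0^1 u'(x) v'(x) dx = ∫_0^1 f v dx for all v ∈ V.
Substituting f(x) = 4*sin(2*π*x), the right-hand side is ∫_0^1 (4*sin(2*π*x)) v dx.


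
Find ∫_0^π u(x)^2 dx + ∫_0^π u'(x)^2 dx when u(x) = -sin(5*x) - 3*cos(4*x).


||u||_{H^1(0,π)}^2 = 340/3 + 179*π/2

u'(x) = 12*sin(4*x) - 5*cos(5*x).
Expand u² and (u')² and integrate term by term on (0, π), using: for integers n ≥ 1, ∫_0^π sin²(nx) dx = ∫_0^π cos²(nx) dx = π/2; for n ≠ n', ∫_0^π sin(nx)sin(n'x) dx = ∫_0^π cos(nx)cos(n'x) dx = 0; and by product-to-sum, ∫_0^π sin(nx)cos(n'x) dx = ½∫_0^π [sin((n+n')x) + sin((n−n')x)] dx, which is 0 when n+n' is even and 2n/(n²−n'²) when n+n' is odd (it need not vanish on (0, π)).
  u² squared terms: (-1)²·∫sin(5x)² dx = 1·π/2 = π/2;  (-3)²·∫cos(4x)² dx = 9·π/2 = 9*π/2.
  u² cross terms: 2·(-1)·(-3)·∫sin(5x)·cos(4x) dx = 6·(10/9) = 20/3.
  So ∫_0^π u² dx = π/2 + 9*π/2 + 20/3 = 20/3 + 5*π.
  (u')² squared terms: (-5)²·∫cos(5x)² dx = 25·π/2 = 25*π/2;  (12)²·∫sin(4x)² dx = 144·π/2 = 72*π.
  (u')² cross terms: 2·(-5)·(12)·∫cos(5x)·sin(4x) dx = -120·(-8/9) = 320/3.
  So ∫_0^π (u')² dx = 25*π/2 + 72*π + 320/3 = 320/3 + 169*π/2.
||u||_{H^1}^2 = (20/3 + 5*π) + (320/3 + 169*π/2) = 340/3 + 179*π/2.


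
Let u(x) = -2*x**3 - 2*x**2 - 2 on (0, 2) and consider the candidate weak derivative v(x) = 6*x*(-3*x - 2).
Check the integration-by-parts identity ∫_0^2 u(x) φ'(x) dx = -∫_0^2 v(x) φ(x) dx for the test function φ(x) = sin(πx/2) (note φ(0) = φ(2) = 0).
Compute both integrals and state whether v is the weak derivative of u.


LHS = -192/π^3 + 64/π, RHS = -576/π^3 + 192/π. No, v is not the weak derivative of u.

u(x) = -2*x**3 - 2*x**2 - 2, classical derivative u'(x) = -6*x**2 - 4*x.
φ(x) = sin(πx/2), so φ'(x) = π*cos(π*x/2)/2.
Note φ(0) = φ(2) = 0, so the boundary term u·φ vanishes.
LHS = ∫_0^2 u(x) φ'(x) dx = ∫_0^2 (-π*x^3*cos(π*x/2) - π*x^2*cos(π*x/2) - π*cos(π*x/2)) dx. Term by term:
  ∫_0^2 -π*cos(π*x/2) dx = 0;  ∫_0^2 -π*x^2*cos(π*x/2) dx = 16/π;  ∫_0^2 -π*x^3*cos(π*x/2) dx = -192/π^3 + 48/π.
Sum: 0 + 16/π + -192/π^3 + 48/π = -192/π^3 + 64/π.
So LHS = -192/π^3 + 64/π.
∫_0^2 v(x) φ(x) dx = ∫_0^2 (-18*x^2*sin(π*x/2) - 12*x*sin(π*x/2)) dx. Term by term:
  ∫_0^2 -18*x^2*sin(π*x/2) dx = -144/π + 576/π^3;  ∫_0^2 -12*x*sin(π*x/2) dx = -48/π.
Sum: -144/π + 576/π^3 − 48/π = -192/π + 576/π^3.
So RHS = -∫_0^2 v(x) φ(x) dx = -576/π^3 + 192/π.
LHS − RHS = -128/π + 384/π^3 ≠ 0, so the identity fails.
(For a valid weak derivative the identity must hold for EVERY test function, in particular this one. The failure shows v is NOT the weak derivative of u.)
Correct weak derivative would be u'(x) = -6*x**2 - 4*x.


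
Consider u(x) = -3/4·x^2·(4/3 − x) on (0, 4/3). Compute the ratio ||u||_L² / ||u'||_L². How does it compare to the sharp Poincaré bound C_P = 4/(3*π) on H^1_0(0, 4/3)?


||u||_L² / ||u'||_L² = 2*sqrt(14)/21 < C_P = 4/(3*π).

u(x) = -3/4·x^2·(4/3 − x), so u'(x) = x*(9*x - 8)/4.
u(x) = -3/4·x^2·(4/3 − x) vanishes at x = 0 and x = 4/3, so u ∈ H^1_0(0, 4/3). Differentiate via the product rule and integrate the resulting polynomials term by term.
  ∫_0^4/3 u² dx = ∫_0^4/3 (9*x^6/16 - 3*x^5/2 + x^4) dx. Term by term:
    ∫_0^4/3 9*x^6/16 dx = 1024/1701;  ∫_0^4/3 -3*x^5/2 dx = -1024/729;  ∫_0^4/3 x^4 dx = 1024/1215.
  Sum: 1024/1701 − 1024/729 + 1024/1215 = 1024/25515.
  ∫_0^4/3 (u')² dx = ∫_0^4/3 (81*x^4/16 - 9*x^3 + 4*x^2) dx. Term by term:
    ∫_0^4/3 81*x^4/16 dx = 64/15;  ∫_0^4/3 -9*x^3 dx = -64/9;  ∫_0^4/3 4*x^2 dx = 256/81.
  Sum: 64/15 − 64/9 + 256/81 = 128/405.
∫_0^4/3 u² dx = 1024/25515, so ||u||_L² = 32*sqrt(35)/945.
∫_0^4/3 (u')² dx = 128/405, so ||u'||_L² = 8*sqrt(10)/45.
Ratio ||u||_L² / ||u'||_L² = 2*sqrt(14)/21.
Sharp Poincaré constant on H^1_0(0, 4/3) is C_P = L/π = 4/(3*π), achieved by sin(3*π/4·x).
A polynomial bump cannot attain the sharp Poincaré constant (only the first sine eigenfunction does), so the ratio is strictly less than C_P, consistent with ||u||_L² ≤ C_P ||u'||_L².


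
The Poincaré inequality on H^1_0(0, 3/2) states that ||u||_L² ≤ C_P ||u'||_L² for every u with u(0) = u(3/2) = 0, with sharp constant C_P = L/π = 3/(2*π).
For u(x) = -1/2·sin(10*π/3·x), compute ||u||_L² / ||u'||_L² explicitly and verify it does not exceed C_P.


||u||_L² / ||u'||_L² = 3/(10*π) < C_P = 3/(2*π).

u(x) = -1/2·sin(10*π/3·x), so u'(x) = -5*π*cos(10*π*x/3)/3.
Writing u(x) = A·sin(kπx/L) with A = -1/2 and k = 5, use ∫_0^L sin²(kπx/L) dx = L/2 and ∫_0^L cos²(kπx/L) dx = L/2.
u² = 1/4·sin²(10*π/3·x) and (u')² = 25*π^2/9·cos²(10*π/3·x), and each of sin², cos² integrates to L/2 = 3/4 over (0, 3/2).
∫_0^3/2 u² dx = 3/16, so ||u||_L² = sqrt(3)/4.
∫_0^3/2 (u')² dx = 25*π^2/12, so ||u'||_L² = 5*sqrt(3)*π/6.
Ratio ||u||_L² / ||u'||_L² = 3/(10*π).
Sharp Poincaré constant on H^1_0(0, 3/2) is C_P = L/π = 3/(2*π), achieved by sin(2*π/3·x).
This is the k = 5 harmonic; the ratio L/(kπ) is strictly less than C_P = L/π, consistent with the sharp inequality ||u||_L² ≤ C_P ||u'||_L².


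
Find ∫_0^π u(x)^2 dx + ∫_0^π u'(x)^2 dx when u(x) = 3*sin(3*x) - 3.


||u||_{H^1(0,π)}^2 = -12 + 54*π

u'(x) = 9*cos(3*x).
Expand u² and (u')² and integrate term by term on (0, π), using: for integers n ≥ 1, ∫_0^π sin²(nx) dx = ∫_0^π cos²(nx) dx = π/2; for n ≠ n', ∫_0^π sin(nx)sin(n'x) dx = ∫_0^π cos(nx)cos(n'x) dx = 0; and by product-to-sum, ∫_0^π sin(nx)cos(n'x) dx = ½∫_0^π [sin((n+n')x) + sin((n−n')x)] dx, which is 0 when n+n' is even and 2n/(n²−n'²) when n+n' is odd (it need not vanish on (0, π)). For the constant mode: ∫_0^π 1 dx = π, ∫_0^π cos(nx) dx = 0, ∫_0^π sin(nx) dx = (1−(−1)^n)/n.
  u² squared terms: (-3)²·∫1 dx = 9·π = 9*π;  (3)²·∫sin(3x)² dx = 9·π/2 = 9*π/2.
  u² cross terms: 2·(-3)·(3)·∫1·sin(3x) dx = -18·(2/3) = -12.
  So ∫_0^π u² dx = 9*π + 9*π/2 − 12 = -12 + 27*π/2.
  (u')² squared terms: (9)²·∫cos(3x)² dx = 81·π/2 = 81*π/2.
  So ∫_0^π (u')² dx = 81*π/2.
||u||_{H^1}^2 = (-12 + 27*π/2) + (81*π/2) = -12 + 54*π.


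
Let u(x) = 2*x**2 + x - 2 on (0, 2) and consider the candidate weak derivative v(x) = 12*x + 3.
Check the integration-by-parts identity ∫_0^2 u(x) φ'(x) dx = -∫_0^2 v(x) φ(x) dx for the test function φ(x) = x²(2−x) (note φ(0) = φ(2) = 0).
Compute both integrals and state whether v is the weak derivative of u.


LHS = -116/15, RHS = -116/5. No, v is not the weak derivative of u.

u(x) = 2*x**2 + x - 2, classical derivative u'(x) = 4*x + 1.
φ(x) = x²(2−x), so φ'(x) = x*(4 - 3*x).
Note φ(0) = φ(2) = 0, so the boundary term u·φ vanishes.
LHS = ∫_0^2 u(x) φ'(x) dx = ∫_0^2 (-6*x^4 + 5*x^3 + 10*x^2 - 8*x) dx. Term by term:
  ∫_0^2 -6*x^4 dx = -192/5;  ∫_0^2 5*x^3 dx = 20;  ∫_0^2 10*x^2 dx = 80/3;
  ∫_0^2 -8*x dx = -16.
Sum: -192/5 + 20 + 80/3 − 16 = -116/15.
So LHS = -116/15.
∫_0^2 v(x) φ(x) dx = ∫_0^2 (-12*x^4 + 21*x^3 + 6*x^2) dx. Term by term:
  ∫_0^2 -12*x^4 dx = -384/5;  ∫_0^2 21*x^3 dx = 84;  ∫_0^2 6*x^2 dx = 16.
Sum: -384/5 + 84 + 16 = 116/5.
So RHS = -∫_0^2 v(x) φ(x) dx = -116/5.
LHS − RHS = 232/15 ≠ 0, so the identity fails.
(For a valid weak derivative the identity must hold for EVERY test function, in particular this one. The failure shows v is NOT the weak derivative of u.)
Correct weak derivative would be u'(x) = 4*x + 1.


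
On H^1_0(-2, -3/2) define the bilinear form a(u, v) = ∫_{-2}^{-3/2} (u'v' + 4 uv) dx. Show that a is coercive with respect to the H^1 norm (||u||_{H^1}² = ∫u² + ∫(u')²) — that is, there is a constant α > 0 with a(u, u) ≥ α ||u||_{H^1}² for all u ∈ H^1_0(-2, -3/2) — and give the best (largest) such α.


α = 1

Coercivity of a(·,·) on H^1_0(-2, -3/2) means a(u, u) ≥ α ||u||_{H^1}² for every u ∈ H^1_0.
The interval has length L = 1/2, and Poincaré/coercivity depend only on L. Here a(u, u) = ∫(u')² + (4)·∫u².
Here c = 4 ≥ 1, so a(u,u) = ∫(u')² + c∫u² ≥ ∫(u')² + ∫u² = ||u||_{H^1}², i.e. α = 1 works. No larger α is possible: a(u,u) ≥ α||u||_{H^1}² means (1−α)∫(u')² ≥ (α−c)∫u², and for the modes u_n = sin(nπ(x−x₀)/L) (x₀ the left endpoint) one has ∫u_n²/∫(u_n')² = (L/(nπ))² → 0, so a(u_n,u_n)/||u_n||_{H^1}² → 1. Hence the optimal constant is α = 1.
Therefore α = 1.


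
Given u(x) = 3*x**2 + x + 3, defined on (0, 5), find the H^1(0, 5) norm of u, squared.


||u||_{H^1}^2 = 54775/6

The H^1 norm (squared) on an interval (0, L) is
  ||u||_{H^1}^2 = ∫_0^L u(x)^2 dx + ∫_0^L u'(x)^2 dx.
Compute u'(x) = 6*x + 1.
Then u(x)^2 = 9*x**4 + 6*x**3 + 19*x**2 + 6*x + 9 and u'(x)^2 = 36*x**2 + 12*x + 1.
Integrate each monomial from 0 to 5 using ∫_0^5 c·x^n dx = c·5^(n+1)/(n+1):
  ∫_0^5 u(x)^2 dx = ∫_0^5 (9*x^4 + 6*x^3 + 19*x^2 + 6*x + 9) dx. Term by term:
    ∫_0^5 9*x^4 dx = 5625;  ∫_0^5 6*x^3 dx = 1875/2;  ∫_0^5 19*x^2 dx = 2375/3;
    ∫_0^5 6*x dx = 75;  ∫_0^5 9 dx = 45.
  Sum: 5625 + 1875/2 + 2375/3 + 75 + 45 = 44845/6.
  ∫_0^5 u'(x)^2 dx = ∫_0^5 (36*x^2 + 12*x + 1) dx. Term by term:
    ∫_0^5 36*x^2 dx = 1500;  ∫_0^5 12*x dx = 150;  ∫_0^5 1 dx = 5.
  Sum: 1500 + 150 + 5 = 1655.
Adding: ||u||_{H^1}^2 = 44845/6 + 1655 = 54775/6.


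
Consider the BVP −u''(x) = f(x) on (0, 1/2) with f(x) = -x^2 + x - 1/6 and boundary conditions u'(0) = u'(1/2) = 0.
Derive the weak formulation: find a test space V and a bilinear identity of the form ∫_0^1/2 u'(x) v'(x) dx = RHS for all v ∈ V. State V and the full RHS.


V = H^1(0, 1/2) (no boundary constraint on v; u is determined up to an additive constant); weak form: ∫_0^1/2 u'v' dx = ∫_0^1/2 (-x^2 + x - 1/6) v dx for all v ∈ V.

Multiply both sides by a test function v and integrate from 0 to 1/2:
  ∫_0^1/2 −u''(x) v(x) dx = ∫_0^1/2 f(x) v(x) dx.
Integrate the LHS by parts once:
  ∫_0^1/2 −u'' v dx = −[u'(x) v(x)]_0^1/2 + ∫_0^1/2 u'(x) v'(x) dx.
Thus ∫_0^1/2 u'(x) v'(x) dx = ∫_0^1/2 f(x) v(x) dx + [u'(x) v(x)]_0^1/2.
Choose V so that boundary terms are either known or forced to vanish.
u has homogeneous Neumann: u'(0) = u'(1/2) = 0. So [u' v]_0^1/2 = 0·v(1/2) − 0·v(0) = 0 for any v; take V = H^1(0, 1/2).
Weak formulation: find u (satisfying any essential BC) such that ∫_0^1/2 u'(x) v'(x) dx = ∫_0^1/2 f v dx for all v ∈ V (homogeneous Neumann, so boundary terms vanish).
Substituting f(x) = -x^2 + x - 1/6, the right-hand side is ∫_0^1/2 (-x^2 + x - 1/6) v dx.
Compatibility check (pure Neumann): taking v ≡ 1 ∈ V gives 0 = ∫_0^1/2 f dx + (0) − (0), i.e. ∫_0^1/2 f dx must equal u'(0) − u'(1/2) = 0. Indeed ∫_0^1/2 (-x^2 + x - 1/6) dx = 0, so the data are compatible. The solution is then unique only up to an additive constant (fix it e.g. by requiring ∫_0^1/2 u dx = 0).


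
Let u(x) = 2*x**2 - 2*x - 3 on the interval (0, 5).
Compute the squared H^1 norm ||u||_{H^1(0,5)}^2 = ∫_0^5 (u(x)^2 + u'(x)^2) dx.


||u||_{H^1}^2 = 4795/3

The H^1 norm (squared) on an interval (0, L) is
  ||u||_{H^1}^2 = ∫_0^L u(x)^2 dx + ∫_0^L u'(x)^2 dx.
Compute u'(x) = 4*x - 2.
Then u(x)^2 = 4*x**4 - 8*x**3 - 8*x**2 + 12*x + 9 and u'(x)^2 = 16*x**2 - 16*x + 4.
Integrate each monomial from 0 to 5 using ∫_0^5 c·x^n dx = c·5^(n+1)/(n+1):
  ∫_0^5 u(x)^2 dx = ∫_0^5 (4*x^4 - 8*x^3 - 8*x^2 + 12*x + 9) dx. Term by term:
    ∫_0^5 4*x^4 dx = 2500;  ∫_0^5 -8*x^3 dx = -1250;  ∫_0^5 -8*x^2 dx = -1000/3;
    ∫_0^5 12*x dx = 150;  ∫_0^5 9 dx = 45.
  Sum: 2500 − 1250 − 1000/3 + 150 + 45 = 3335/3.
  ∫_0^5 u'(x)^2 dx = ∫_0^5 (16*x^2 - 16*x + 4) dx. Term by term:
    ∫_0^5 16*x^2 dx = 2000/3;  ∫_0^5 -16*x dx = -200;  ∫_0^5 4 dx = 20.
  Sum: 2000/3 − 200 + 20 = 1460/3.
Adding: ||u||_{H^1}^2 = 3335/3 + 1460/3 = 4795/3.


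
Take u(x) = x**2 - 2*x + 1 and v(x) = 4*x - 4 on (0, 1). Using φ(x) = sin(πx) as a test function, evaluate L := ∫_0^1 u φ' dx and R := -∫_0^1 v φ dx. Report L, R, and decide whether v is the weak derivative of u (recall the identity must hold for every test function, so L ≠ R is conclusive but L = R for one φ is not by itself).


LHS = 2/π, RHS = 4/π. No, v is not the weak derivative of u.

u(x) = x**2 - 2*x + 1, classical derivative u'(x) = 2*x - 2.
φ(x) = sin(πx), so φ'(x) = π*cos(π*x).
Note φ(0) = φ(1) = 0, so the boundary term u·φ vanishes.
LHS = ∫_0^1 u(x) φ'(x) dx = ∫_0^1 (π*x^2*cos(π*x) - 2*π*x*cos(π*x) + π*cos(π*x)) dx. Term by term:
  ∫_0^1 π*cos(π*x) dx = 0;  ∫_0^1 π*x^2*cos(π*x) dx = -2/π;  ∫_0^1 -2*π*x*cos(π*x) dx = 4/π.
Sum: 0 − 2/π + 4/π = 2/π.
So LHS = 2/π.
∫_0^1 v(x) φ(x) dx = ∫_0^1 (4*x*sin(π*x) - 4*sin(π*x)) dx. Term by term:
  ∫_0^1 -4*sin(π*x) dx = -8/π;  ∫_0^1 4*x*sin(π*x) dx = 4/π.
Sum: -8/π + 4/π = -4/π.
So RHS = -∫_0^1 v(x) φ(x) dx = 4/π.
LHS − RHS = -2/π ≠ 0, so the identity fails.
(For a valid weak derivative the identity must hold for EVERY test function, in particular this one. The failure shows v is NOT the weak derivative of u.)
Correct weak derivative would be u'(x) = 2*x - 2.


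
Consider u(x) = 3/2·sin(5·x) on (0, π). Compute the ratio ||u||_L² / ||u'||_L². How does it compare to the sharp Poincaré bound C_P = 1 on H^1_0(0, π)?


||u||_L² / ||u'||_L² = 1/5 < C_P = 1.

u(x) = 3/2·sin(5·x), so u'(x) = 15*cos(5*x)/2.
Writing u(x) = A·sin(kπx/L) with A = 3/2 and k = 5, use ∫_0^L sin²(kπx/L) dx = L/2 and ∫_0^L cos²(kπx/L) dx = L/2.
u² = 9/4·sin²(5·x) and (u')² = 225/4·cos²(5·x), and each of sin², cos² integrates to L/2 = π/2 over (0, π).
∫_0^π u² dx = 9*π/8, so ||u||_L² = 3*sqrt(2)*sqrt(π)/4.
∫_0^π (u')² dx = 225*π/8, so ||u'||_L² = 15*sqrt(2)*sqrt(π)/4.
Ratio ||u||_L² / ||u'||_L² = 1/5.
Sharp Poincaré constant on H^1_0(0, π) is C_P = L/π = 1, achieved by sin(x).
This is the k = 5 harmonic; the ratio L/(kπ) is strictly less than C_P = L/π, consistent with the sharp inequality ||u||_L² ≤ C_P ||u'||_L².


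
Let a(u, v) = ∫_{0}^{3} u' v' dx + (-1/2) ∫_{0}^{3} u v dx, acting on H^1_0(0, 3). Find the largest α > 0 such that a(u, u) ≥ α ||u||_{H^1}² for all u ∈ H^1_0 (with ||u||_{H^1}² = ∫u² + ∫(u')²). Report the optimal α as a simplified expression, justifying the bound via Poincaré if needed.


α = (-9/2 + π^2)/(9 + π^2)

Coercivity of a(·,·) on H^1_0(0, 3) means a(u, u) ≥ α ||u||_{H^1}² for every u ∈ H^1_0.
The interval has length L = 3, and Poincaré/coercivity depend only on L. Here a(u, u) = ∫(u')² + (-1/2)·∫u².
Here c = -1/2 < 0 with |c| < (π/L)² = π^2/9, so coercivity still holds. The condition a(u,u) ≥ α||u||_{H^1}² reads (1−α)∫(u')² ≥ (α−c)∫u². Any admissible α is ≤ 1 (rapidly oscillating u have ∫u²/∫(u')² → 0), and α = 1 would force 0 ≥ (1−c)∫u², impossible since c < 1; so 1−α > 0. By the sharp Poincaré inequality on H^1_0 of an interval of length L, ∫(u')² ≥ (π/L)²∫u² with equality for the first sine mode sin(π(x−x₀)/L) (x₀ the left endpoint), so the inequality holds for all u iff (1−α)(π/L)² ≥ α − c, i.e. α ≤ ((π/L)² + c)/((π/L)² + 1) = (1 + c(L/π)²)/(1 + (L/π)²). (Direct route, valid since c ≤ 0: Poincaré gives c∫u² ≥ c(L/π)²∫(u')², so a(u,u) ≥ (1 + c(L/π)²)∫(u')², while ||u||_{H^1}² ≤ (1 + (L/π)²)∫(u')²; dividing yields the same α.) With (π/L)² = π^2/9 and c = -1/2, the largest admissible constant is α = ((π/L)² + c)/((π/L)² + 1).
Simplifying, α = (-9/2 + π^2)/(9 + π^2).


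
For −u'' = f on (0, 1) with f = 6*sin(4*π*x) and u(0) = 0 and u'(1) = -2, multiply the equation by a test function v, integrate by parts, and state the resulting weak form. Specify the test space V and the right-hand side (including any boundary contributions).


V = {v ∈ H^1(0, 1) : v(0) = 0} (test functions vanish at x = 0 where u is specified); weak form: ∫_0^1 u'v' dx = ∫_0^1 (6*sin(4*π*x)) v dx − 2·v(1) for all v ∈ V.

Multiply both sides by a test function v and integrate from 0 to 1:
  ∫_0^1 −u''(x) v(x) dx = ∫_0^1 f(x) v(x) dx.
Integrate the LHS by parts once:
  ∫_0^1 −u'' v dx = −[u'(x) v(x)]_0^1 + ∫_0^1 u'(x) v'(x) dx.
Thus ∫_0^1 u'(x) v'(x) dx = ∫_0^1 f(x) v(x) dx + [u'(x) v(x)]_0^1.
Choose V so that boundary terms are either known or forced to vanish.
Mixed BC: u(0) = 0 (Dirichlet) and u'(1) = -2 (Neumann). Define V = {v ∈ H^1(0, 1) : v(0) = 0}. Then [u' v]_0^1 = u'(1)·v(1) − u'(0)·0 = − 2·v(1).
Weak formulation: find u (satisfying any essential BC) such that ∫_0^1 u'(x) v'(x) dx = ∫_0^1 f v dx − 2·v(1) for all v ∈ V (Dirichlet at 0 absorbed into V; Neumann datum at x = 1 contributes the boundary term).
Substituting f(x) = 6*sin(4*π*x), the right-hand side is ∫_0^1 (6*sin(4*π*x)) v dx − 2·v(1).


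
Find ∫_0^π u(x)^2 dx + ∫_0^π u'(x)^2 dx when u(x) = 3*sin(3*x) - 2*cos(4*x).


||u||_{H^1(0,π)}^2 = 1224/7 + 79*π

u'(x) = 8*sin(4*x) + 9*cos(3*x).
Expand u² and (u')² and integrate term by term on (0, π), using: for integers n ≥ 1, ∫_0^π sin²(nx) dx = ∫_0^π cos²(nx) dx = π/2; for n ≠ n', ∫_0^π sin(nx)sin(n'x) dx = ∫_0^π cos(nx)cos(n'x) dx = 0; and by product-to-sum, ∫_0^π sin(nx)cos(n'x) dx = ½∫_0^π [sin((n+n')x) + sin((n−n')x)] dx, which is 0 when n+n' is even and 2n/(n²−n'²) when n+n' is odd (it need not vanish on (0, π)).
  u² squared terms: (-2)²·∫cos(4x)² dx = 4·π/2 = 2*π;  (3)²·∫sin(3x)² dx = 9·π/2 = 9*π/2.
  u² cross terms: 2·(-2)·(3)·∫cos(4x)·sin(3x) dx = -12·(-6/7) = 72/7.
  So ∫_0^π u² dx = 2*π + 9*π/2 + 72/7 = 72/7 + 13*π/2.
  (u')² squared terms: (8)²·∫sin(4x)² dx = 64·π/2 = 32*π;  (9)²·∫cos(3x)² dx = 81·π/2 = 81*π/2.
  (u')² cross terms: 2·(8)·(9)·∫sin(4x)·cos(3x) dx = 144·(8/7) = 1152/7.
  So ∫_0^π (u')² dx = 32*π + 81*π/2 + 1152/7 = 1152/7 + 145*π/2.
||u||_{H^1}^2 = (72/7 + 13*π/2) + (1152/7 + 145*π/2) = 1224/7 + 79*π.


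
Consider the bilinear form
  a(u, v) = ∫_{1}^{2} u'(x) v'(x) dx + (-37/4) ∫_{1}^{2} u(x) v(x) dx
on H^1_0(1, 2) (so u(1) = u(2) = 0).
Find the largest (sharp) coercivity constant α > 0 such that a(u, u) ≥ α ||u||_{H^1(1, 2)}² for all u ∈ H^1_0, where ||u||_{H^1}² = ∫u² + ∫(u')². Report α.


α = (-37/4 + π^2)/(1 + π^2)

Coercivity of a(·,·) on H^1_0(1, 2) means a(u, u) ≥ α ||u||_{H^1}² for every u ∈ H^1_0.
The interval has length L = 1, and Poincaré/coercivity depend only on L. Here a(u, u) = ∫(u')² + (-37/4)·∫u².
Here c = -37/4 < 0 with |c| < (π/L)² = π^2, so coercivity still holds. The condition a(u,u) ≥ α||u||_{H^1}² reads (1−α)∫(u')² ≥ (α−c)∫u². Any admissible α is ≤ 1 (rapidly oscillating u have ∫u²/∫(u')² → 0), and α = 1 would force 0 ≥ (1−c)∫u², impossible since c < 1; so 1−α > 0. By the sharp Poincaré inequality on H^1_0 of an interval of length L, ∫(u')² ≥ (π/L)²∫u² with equality for the first sine mode sin(π(x−x₀)/L) (x₀ the left endpoint), so the inequality holds for all u iff (1−α)(π/L)² ≥ α − c, i.e. α ≤ ((π/L)² + c)/((π/L)² + 1) = (1 + c(L/π)²)/(1 + (L/π)²). (Direct route, valid since c ≤ 0: Poincaré gives c∫u² ≥ c(L/π)²∫(u')², so a(u,u) ≥ (1 + c(L/π)²)∫(u')², while ||u||_{H^1}² ≤ (1 + (L/π)²)∫(u')²; dividing yields the same α.) With (π/L)² = π^2 and c = -37/4, the largest admissible constant is α = ((π/L)² + c)/((π/L)² + 1).
Simplifying, α = (-37/4 + π^2)/(1 + π^2).


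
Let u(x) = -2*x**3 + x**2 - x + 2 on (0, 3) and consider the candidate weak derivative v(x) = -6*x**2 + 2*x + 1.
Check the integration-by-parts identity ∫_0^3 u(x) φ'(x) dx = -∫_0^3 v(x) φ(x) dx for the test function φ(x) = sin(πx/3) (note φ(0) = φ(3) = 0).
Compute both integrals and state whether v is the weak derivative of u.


LHS = -648/π^3 + 150/π, RHS = -648/π^3 + 138/π. No, v is not the weak derivative of u.

u(x) = -2*x**3 + x**2 - x + 2, classical derivative u'(x) = -6*x**2 + 2*x - 1.
φ(x) = sin(πx/3), so φ'(x) = π*cos(π*x/3)/3.
Note φ(0) = φ(3) = 0, so the boundary term u·φ vanishes.
LHS = ∫_0^3 u(x) φ'(x) dx = ∫_0^3 (-2*π*x^3*cos(π*x/3)/3 + π*x^2*cos(π*x/3)/3 - π*x*cos(π*x/3)/3 + 2*π*cos(π*x/3)/3) dx. Term by term:
  ∫_0^3 2*π*cos(π*x/3)/3 dx = 0;  ∫_0^3 -2*π*x^3*cos(π*x/3)/3 dx = -648/π^3 + 162/π;  ∫_0^3 -π*x*cos(π*x/3)/3 dx = 6/π;
  ∫_0^3 π*x^2*cos(π*x/3)/3 dx = -18/π.
Sum: 0 + -648/π^3 + 162/π + 6/π − 18/π = -648/π^3 + 150/π.
So LHS = -648/π^3 + 150/π.
∫_0^3 v(x) φ(x) dx = ∫_0^3 (-6*x^2*sin(π*x/3) + 2*x*sin(π*x/3) + sin(π*x/3)) dx. Term by term:
  ∫_0^3 -6*x^2*sin(π*x/3) dx = -162/π + 648/π^3;  ∫_0^3 2*x*sin(π*x/3) dx = 18/π;  ∫_0^3 sin(π*x/3) dx = 6/π.
Sum: -162/π + 648/π^3 + 18/π + 6/π = -138/π + 648/π^3.
So RHS = -∫_0^3 v(x) φ(x) dx = -648/π^3 + 138/π.
LHS − RHS = 12/π ≠ 0, so the identity fails.
(For a valid weak derivative the identity must hold for EVERY test function, in particular this one. The failure shows v is NOT the weak derivative of u.)
Correct weak derivative would be u'(x) = -6*x**2 + 2*x - 1.


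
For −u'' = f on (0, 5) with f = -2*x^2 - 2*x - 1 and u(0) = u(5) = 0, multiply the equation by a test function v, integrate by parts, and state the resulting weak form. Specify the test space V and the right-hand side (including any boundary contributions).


V = H^1_0(0, 5) (so v(0) = v(5) = 0); weak form: ∫_0^5 u'v' dx = ∫_0^5 (-2*x^2 - 2*x - 1) v dx for all v ∈ V.

Multiply both sides by a test function v and integrate from 0 to 5:
  ∫_0^5 −u''(x) v(x) dx = ∫_0^5 f(x) v(x) dx.
Integrate the LHS by parts once:
  ∫_0^5 −u'' v dx = −[u'(x) v(x)]_0^5 + ∫_0^5 u'(x) v'(x) dx.
Thus ∫_0^5 u'(x) v'(x) dx = ∫_0^5 f(x) v(x) dx + [u'(x) v(x)]_0^5.
Choose V so that boundary terms are either known or forced to vanish.
u is Dirichlet: u(0) = u(5) = 0. Let V = H^1_0(0, 5); then v(0) = v(5) = 0, and [u' v]_0^5 = 0.
Weak formulation: find u (satisfying any essential BC) such that ∫_0^5 u'(x) v'(x) dx = ∫_0^5 f v dx for all v ∈ V.
Substituting f(x) = -2*x^2 - 2*x - 1, the right-hand side is ∫_0^5 (-2*x^2 - 2*x - 1) v dx.


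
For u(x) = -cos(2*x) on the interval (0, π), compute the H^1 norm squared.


||u||_{H^1(0,π)}^2 = 5*π/2

u'(x) = 2*sin(2*x).
Expand u² and (u')² and integrate term by term on (0, π), using: for integers n ≥ 1, ∫_0^π sin²(nx) dx = ∫_0^π cos²(nx) dx = π/2; for n ≠ n', ∫_0^π sin(nx)sin(n'x) dx = ∫_0^π cos(nx)cos(n'x) dx = 0; and by product-to-sum, ∫_0^π sin(nx)cos(n'x) dx = ½∫_0^π [sin((n+n')x) + sin((n−n')x)] dx, which is 0 when n+n' is even and 2n/(n²−n'²) when n+n' is odd (it need not vanish on (0, π)).
  u² squared terms: (-1)²·∫cos(2x)² dx = 1·π/2 = π/2.
  So ∫_0^π u² dx = π/2.
  (u')² squared terms: (2)²·∫sin(2x)² dx = 4·π/2 = 2*π.
  So ∫_0^π (u')² dx = 2*π.
||u||_{H^1}^2 = (π/2) + (2*π) = 5*π/2.


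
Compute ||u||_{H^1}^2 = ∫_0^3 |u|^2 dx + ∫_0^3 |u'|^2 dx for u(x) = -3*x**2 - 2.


||u||_{H^1}^2 = 4407/5

The H^1 norm (squared) on an interval (0, L) is
  ||u||_{H^1}^2 = ∫_0^L u(x)^2 dx + ∫_0^L u'(x)^2 dx.
Compute u'(x) = -6*x.
Then u(x)^2 = 9*x**4 + 12*x**2 + 4 and u'(x)^2 = 36*x**2.
Integrate each monomial from 0 to 3 using ∫_0^3 c·x^n dx = c·3^(n+1)/(n+1):
  ∫_0^3 u(x)^2 dx = ∫_0^3 (9*x^4 + 12*x^2 + 4) dx. Term by term:
    ∫_0^3 9*x^4 dx = 2187/5;  ∫_0^3 12*x^2 dx = 108;  ∫_0^3 4 dx = 12.
  Sum: 2187/5 + 108 + 12 = 2787/5.
  ∫_0^3 u'(x)^2 dx = ∫_0^3 (36*x^2) dx. Term by term:
    ∫_0^3 36*x^2 dx = 324.
Adding: ||u||_{H^1}^2 = 2787/5 + 324 = 4407/5.


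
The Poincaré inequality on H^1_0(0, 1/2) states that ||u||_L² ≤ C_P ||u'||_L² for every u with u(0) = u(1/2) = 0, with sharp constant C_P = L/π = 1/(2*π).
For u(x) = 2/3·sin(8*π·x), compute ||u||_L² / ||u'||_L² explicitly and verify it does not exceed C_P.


||u||_L² / ||u'||_L² = 1/(8*π) < C_P = 1/(2*π).

u(x) = 2/3·sin(8*π·x), so u'(x) = 16*π*cos(8*π*x)/3.
Writing u(x) = A·sin(kπx/L) with A = 2/3 and k = 4, use ∫_0^L sin²(kπx/L) dx = L/2 and ∫_0^L cos²(kπx/L) dx = L/2.
u² = 4/9·sin²(8*π·x) and (u')² = 256*π^2/9·cos²(8*π·x), and each of sin², cos² integrates to L/2 = 1/4 over (0, 1/2).
∫_0^1/2 u² dx = 1/9, so ||u||_L² = 1/3.
∫_0^1/2 (u')² dx = 64*π^2/9, so ||u'||_L² = 8*π/3.
Ratio ||u||_L² / ||u'||_L² = 1/(8*π).
Sharp Poincaré constant on H^1_0(0, 1/2) is C_P = L/π = 1/(2*π), achieved by sin(2*π·x).
This is the k = 4 harmonic; the ratio L/(kπ) is strictly less than C_P = L/π, consistent with the sharp inequality ||u||_L² ≤ C_P ||u'||_L².


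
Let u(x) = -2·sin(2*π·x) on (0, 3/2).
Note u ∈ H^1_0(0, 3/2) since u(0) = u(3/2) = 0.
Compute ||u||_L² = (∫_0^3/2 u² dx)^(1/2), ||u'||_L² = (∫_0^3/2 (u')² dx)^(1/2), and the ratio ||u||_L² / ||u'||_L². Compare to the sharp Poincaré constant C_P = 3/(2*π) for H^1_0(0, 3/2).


||u||_L² / ||u'||_L² = 1/(2*π) < C_P = 3/(2*π).

u(x) = -2·sin(2*π·x), so u'(x) = -4*π*cos(2*π*x).
Writing u(x) = A·sin(kπx/L) with A = -2 and k = 3, use ∫_0^L sin²(kπx/L) dx = L/2 and ∫_0^L cos²(kπx/L) dx = L/2.
u² = 4·sin²(2*π·x) and (u')² = 16*π^2·cos²(2*π·x), and each of sin², cos² integrates to L/2 = 3/4 over (0, 3/2).
∫_0^3/2 u² dx = 3, so ||u||_L² = sqrt(3).
∫_0^3/2 (u')² dx = 12*π^2, so ||u'||_L² = 2*sqrt(3)*π.
Ratio ||u||_L² / ||u'||_L² = 1/(2*π).
Sharp Poincaré constant on H^1_0(0, 3/2) is C_P = L/π = 3/(2*π), achieved by sin(2*π/3·x).
This is the k = 3 harmonic; the ratio L/(kπ) is strictly less than C_P = L/π, consistent with the sharp inequality ||u||_L² ≤ C_P ||u'||_L².


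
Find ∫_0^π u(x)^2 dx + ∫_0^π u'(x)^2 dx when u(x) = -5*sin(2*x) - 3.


||u||_{H^1(0,π)}^2 = 143*π/2

u'(x) = -10*cos(2*x).
Expand u² and (u')² and integrate term by term on (0, π), using: for integers n ≥ 1, ∫_0^π sin²(nx) dx = ∫_0^π cos²(nx) dx = π/2; for n ≠ n', ∫_0^π sin(nx)sin(n'x) dx = ∫_0^π cos(nx)cos(n'x) dx = 0; and by product-to-sum, ∫_0^π sin(nx)cos(n'x) dx = ½∫_0^π [sin((n+n')x) + sin((n−n')x)] dx, which is 0 when n+n' is even and 2n/(n²−n'²) when n+n' is odd (it need not vanish on (0, π)). For the constant mode: ∫_0^π 1 dx = π, ∫_0^π cos(nx) dx = 0, ∫_0^π sin(nx) dx = (1−(−1)^n)/n.
  u² squared terms: (-3)²·∫1 dx = 9·π = 9*π;  (-5)²·∫sin(2x)² dx = 25·π/2 = 25*π/2.
  u² cross terms: 2·(-3)·(-5)·∫1·sin(2x) dx = 30·(0) = 0.
  So ∫_0^π u² dx = 9*π + 25*π/2 + 0 = 43*π/2.
  (u')² squared terms: (-10)²·∫cos(2x)² dx = 100·π/2 = 50*π.
  So ∫_0^π (u')² dx = 50*π.
||u||_{H^1}^2 = (43*π/2) + (50*π) = 143*π/2.


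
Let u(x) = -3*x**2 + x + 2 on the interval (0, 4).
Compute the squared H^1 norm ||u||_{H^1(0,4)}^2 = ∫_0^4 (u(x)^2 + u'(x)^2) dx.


||u||_{H^1}^2 = 29228/15

The H^1 norm (squared) on an interval (0, L) is
  ||u||_{H^1}^2 = ∫_0^L u(x)^2 dx + ∫_0^L u'(x)^2 dx.
Compute u'(x) = 1 - 6*x.
Then u(x)^2 = 9*x**4 - 6*x**3 - 11*x**2 + 4*x + 4 and u'(x)^2 = 36*x**2 - 12*x + 1.
Integrate each monomial from 0 to 4 using ∫_0^4 c·x^n dx = c·4^(n+1)/(n+1):
  ∫_0^4 u(x)^2 dx = ∫_0^4 (9*x^4 - 6*x^3 - 11*x^2 + 4*x + 4) dx. Term by term:
    ∫_0^4 9*x^4 dx = 9216/5;  ∫_0^4 -6*x^3 dx = -384;  ∫_0^4 -11*x^2 dx = -704/3;
    ∫_0^4 4*x dx = 32;  ∫_0^4 4 dx = 16.
  Sum: 9216/5 − 384 − 704/3 + 32 + 16 = 19088/15.
  ∫_0^4 u'(x)^2 dx = ∫_0^4 (36*x^2 - 12*x + 1) dx. Term by term:
    ∫_0^4 36*x^2 dx = 768;  ∫_0^4 -12*x dx = -96;  ∫_0^4 1 dx = 4.
  Sum: 768 − 96 + 4 = 676.
Adding: ||u||_{H^1}^2 = 19088/15 + 676 = 29228/15.


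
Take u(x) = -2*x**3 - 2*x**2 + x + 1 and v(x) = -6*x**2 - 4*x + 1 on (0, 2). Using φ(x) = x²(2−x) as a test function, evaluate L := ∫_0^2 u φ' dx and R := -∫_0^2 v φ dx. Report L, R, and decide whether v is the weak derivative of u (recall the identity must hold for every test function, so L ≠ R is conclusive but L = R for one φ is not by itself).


LHS = 268/15, RHS = 268/15. Yes, v = u' weakly.

u(x) = -2*x**3 - 2*x**2 + x + 1, classical derivative u'(x) = -6*x**2 - 4*x + 1.
φ(x) = x²(2−x), so φ'(x) = x*(4 - 3*x).
Note φ(0) = φ(2) = 0, so the boundary term u·φ vanishes.
LHS = ∫_0^2 u(x) φ'(x) dx = ∫_0^2 (6*x^5 - 2*x^4 - 11*x^3 + x^2 + 4*x) dx. Term by term:
  ∫_0^2 6*x^5 dx = 64;  ∫_0^2 -2*x^4 dx = -64/5;  ∫_0^2 -11*x^3 dx = -44;
  ∫_0^2 x^2 dx = 8/3;  ∫_0^2 4*x dx = 8.
Sum: 64 − 64/5 − 44 + 8/3 + 8 = 268/15.
So LHS = 268/15.
∫_0^2 v(x) φ(x) dx = ∫_0^2 (6*x^5 - 8*x^4 - 9*x^3 + 2*x^2) dx. Term by term:
  ∫_0^2 6*x^5 dx = 64;  ∫_0^2 -8*x^4 dx = -256/5;  ∫_0^2 -9*x^3 dx = -36;
  ∫_0^2 2*x^2 dx = 16/3.
Sum: 64 − 256/5 − 36 + 16/3 = -268/15.
So RHS = -∫_0^2 v(x) φ(x) dx = 268/15.
LHS = RHS, so the identity holds for this test φ.
Moreover u is smooth here and v(x) = u'(x) = -6*x**2 - 4*x + 1 pointwise, so the identity holds for every test function. Hence v is the weak derivative of u.


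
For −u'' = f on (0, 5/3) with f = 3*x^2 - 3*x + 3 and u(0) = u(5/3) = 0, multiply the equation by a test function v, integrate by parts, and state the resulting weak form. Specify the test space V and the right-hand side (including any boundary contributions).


V = H^1_0(0, 5/3) (so v(0) = v(5/3) = 0); weak form: ∫_0^5/3 u'v' dx = ∫_0^5/3 (3*x^2 - 3*x + 3) v dx for all v ∈ V.

Multiply both sides by a test function v and integrate from 0 to 5/3:
  ∫_0^5/3 −u''(x) v(x) dx = ∫_0^5/3 f(x) v(x) dx.
Integrate the LHS by parts once:
  ∫_0^5/3 −u'' v dx = −[u'(x) v(x)]_0^5/3 + ∫_0^5/3 u'(x) v'(x) dx.
Thus ∫_0^5/3 u'(x) v'(x) dx = ∫_0^5/3 f(x) v(x) dx + [u'(x) v(x)]_0^5/3.
Choose V so that boundary terms are either known or forced to vanish.
u is Dirichlet: u(0) = u(5/3) = 0. Let V = H^1_0(0, 5/3); then v(0) = v(5/3) = 0, and [u' v]_0^5/3 = 0.
Weak formulation: find u (satisfying any essential BC) such that ∫_0^5/3 u'(x) v'(x) dx = ∫_0^5/3 f v dx for all v ∈ V.
Substituting f(x) = 3*x^2 - 3*x + 3, the right-hand side is ∫_0^5/3 (3*x^2 - 3*x + 3) v dx.
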